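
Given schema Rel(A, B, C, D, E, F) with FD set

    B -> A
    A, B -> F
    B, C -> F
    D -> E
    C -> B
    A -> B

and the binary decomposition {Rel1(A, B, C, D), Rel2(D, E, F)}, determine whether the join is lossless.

Common attributes: Rel1 ∩ Rel2 = {D}.
Closure of {D}: D → E applies, adding E. So (D)⁺ = {D, E}.
The closure contains neither all of Rel1 = {A, B, C, D} nor all of Rel2 = {D, E, F}, so the common attributes are not a superkey of either fragment. The join is lossy.

No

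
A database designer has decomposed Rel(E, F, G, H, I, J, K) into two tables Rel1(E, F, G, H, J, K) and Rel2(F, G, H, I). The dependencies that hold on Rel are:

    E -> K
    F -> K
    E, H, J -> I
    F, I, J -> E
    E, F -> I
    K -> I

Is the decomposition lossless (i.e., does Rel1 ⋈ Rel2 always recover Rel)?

Common attributes: Rel1 ∩ Rel2 = {F, G, H}.
Closure of {F, G, H}: F → K applies, adding K; K → I applies, adding I. So (F, G, H)⁺ = {F, G, H, I, K}.
This closure contains every attribute of Rel2, so Rel1 ∩ Rel2 → Rel2. The join is lossless.

Yes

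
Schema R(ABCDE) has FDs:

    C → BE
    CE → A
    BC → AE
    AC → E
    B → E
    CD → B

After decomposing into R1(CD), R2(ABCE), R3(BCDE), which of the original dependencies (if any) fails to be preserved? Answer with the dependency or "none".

C → BE lies within R2.
CE → A lies within R2.
BC → AE lies within R2.
AC → E lies within R2.
B → E lies within R2.
CD → B lies within R3.
Every dependency is enforceable on the fragments, so the decomposition is dependency-preserving.

none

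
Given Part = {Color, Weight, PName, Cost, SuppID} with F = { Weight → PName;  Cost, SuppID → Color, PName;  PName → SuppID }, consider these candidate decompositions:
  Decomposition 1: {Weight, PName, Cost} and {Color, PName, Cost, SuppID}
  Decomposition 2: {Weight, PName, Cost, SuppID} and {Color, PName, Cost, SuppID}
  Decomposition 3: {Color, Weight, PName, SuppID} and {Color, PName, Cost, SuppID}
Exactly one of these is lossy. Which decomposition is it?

Decomposition 1: common = {PName, Cost}, closure = {Color, PName, Cost, SuppID} → lossless.
Decomposition 2: common = {PName, Cost, SuppID}, closure = {Color, PName, Cost, SuppID} → lossless.
Decomposition 3: common = {Color, PName, SuppID}, closure = {Color, PName, SuppID} → lossy.

Decomposition 3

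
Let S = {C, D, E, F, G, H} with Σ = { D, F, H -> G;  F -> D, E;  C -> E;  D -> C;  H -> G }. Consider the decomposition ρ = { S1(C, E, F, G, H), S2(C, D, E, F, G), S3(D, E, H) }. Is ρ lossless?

Yes

Chase test. Columns are C, D, E, F, G, H; row i has aⱼ where attribute j ∈ Si, else bᵢⱼ.
Initial tableau (one row per fragment):
  row 1: a1 b12 a3 a4 a5 a6
  row 2: a1 a2 a3 a4 a5 b26
  row 3: b31 a2 a3 b34 b35 a6
Rows 1 and 2 agree on F; apply F→D, E and equate their D, E entries.
Rows 1 and 3 agree on D; apply D→C and equate their C entries.
Rows 1 and 3 agree on H; apply H→G and equate their G entries.
Row 1 is now all distinguished symbols — the join is lossless.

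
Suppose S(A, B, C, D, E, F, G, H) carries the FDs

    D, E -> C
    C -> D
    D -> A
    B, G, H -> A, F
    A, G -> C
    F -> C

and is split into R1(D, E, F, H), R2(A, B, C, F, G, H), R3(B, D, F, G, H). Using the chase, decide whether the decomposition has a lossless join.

No

Chase test. Columns are A, B, C, D, E, F, G, H; row i has aⱼ where attribute j ∈ Ri, else bᵢⱼ.
Initial tableau (one row per fragment):
  row 1: b11 b12 b13 a4 a5 a6 b17 a8
  row 2: a1 a2 a3 b24 b25 a6 a7 a8
  row 3: b31 a2 b33 a4 b35 a6 a7 a8
Rows 1 and 3 agree on D; apply D→A and equate their A entries.
Rows 2 and 3 agree on B, G, H; apply B, G, H→A, F and equate their A, F entries.
Rows 2 and 3 agree on A, G; apply A, G→C and equate their C entries.
Rows 1 and 2 agree on F; apply F→C and equate their C entries.
Rows 1 and 2 agree on C; apply C→D and equate their D entries.
No row becomes fully distinguished — the join is lossy.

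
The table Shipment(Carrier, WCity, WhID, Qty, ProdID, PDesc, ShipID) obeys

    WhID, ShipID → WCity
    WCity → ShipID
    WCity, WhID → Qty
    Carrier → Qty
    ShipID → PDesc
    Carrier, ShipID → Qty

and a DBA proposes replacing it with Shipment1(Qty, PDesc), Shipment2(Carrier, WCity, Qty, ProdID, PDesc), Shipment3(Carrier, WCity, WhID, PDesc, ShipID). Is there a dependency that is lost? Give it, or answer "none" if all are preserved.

WCity, WhID → Qty

Check WCity, WhID → Qty: no single fragment contains all of {WCity, WhID, Qty}, and the restricted closure of {WCity, WhID} across the fragments never reaches {Qty}.
WhID, ShipID → WCity is preserved.
WCity → ShipID is preserved.
Carrier → Qty is preserved.
ShipID → PDesc is preserved.
Carrier, ShipID → Qty is preserved.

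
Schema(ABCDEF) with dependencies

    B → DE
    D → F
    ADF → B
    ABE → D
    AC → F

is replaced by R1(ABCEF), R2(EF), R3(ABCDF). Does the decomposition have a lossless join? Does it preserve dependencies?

lossless and dependency-preserving

Lossless test (chase): Rows 1 and 3 agree on B; apply B→DE and equate their DE entries. Row 1 is now all distinguished symbols — the join is lossless.
Dependency preservation: B → DE; ABE → D are not contained in any single fragment, but the restricted closure of each left-hand side across the fragments still reaches the right-hand side; the remaining FDs each lie inside some fragment. All dependencies are preserved.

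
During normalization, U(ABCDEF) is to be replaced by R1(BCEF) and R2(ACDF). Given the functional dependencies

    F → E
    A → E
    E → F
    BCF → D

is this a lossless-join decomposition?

No

Common attributes: R1 ∩ R2 = {CF}.
Closure of {CF}: F → E applies, adding E. So (CF)⁺ = {CEF}.
The closure contains neither all of R1 = {BCEF} nor all of R2 = {ACDF}, so the common attributes are not a superkey of either fragment. The join is lossy.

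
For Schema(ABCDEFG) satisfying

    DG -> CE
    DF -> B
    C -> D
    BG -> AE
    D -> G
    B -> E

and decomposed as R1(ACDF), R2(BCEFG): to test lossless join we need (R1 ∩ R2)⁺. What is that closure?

ABCDEFG

R1 ∩ R2 = {CF}.
C → D applies, adding D
D → G applies, adding G
DG → CE applies, adding E
DF → B applies, adding B
BG → AE applies, adding A
Closure: {ABCDEFG}.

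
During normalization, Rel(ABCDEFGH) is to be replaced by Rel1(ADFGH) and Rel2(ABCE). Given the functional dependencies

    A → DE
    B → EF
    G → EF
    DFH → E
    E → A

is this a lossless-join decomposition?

No

Common attributes: Rel1 ∩ Rel2 = {A}.
Closure of {A}: A → DE applies, adding DE. So (A)⁺ = {ADE}.
The closure contains neither all of Rel1 = {ADFGH} nor all of Rel2 = {ABCE}, so the common attributes are not a superkey of either fragment. The join is lossy.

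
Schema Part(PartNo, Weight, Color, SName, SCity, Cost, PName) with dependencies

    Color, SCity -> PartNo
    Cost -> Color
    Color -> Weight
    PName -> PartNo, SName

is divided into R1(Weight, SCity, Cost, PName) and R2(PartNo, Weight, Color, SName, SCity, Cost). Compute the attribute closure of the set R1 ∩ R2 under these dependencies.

PartNo, Weight, Color, SCity, Cost

R1 ∩ R2 = {Weight, SCity, Cost}.
Cost → Color applies, adding Color
Color, SCity → PartNo applies, adding PartNo
Closure: {PartNo, Weight, Color, SCity, Cost}.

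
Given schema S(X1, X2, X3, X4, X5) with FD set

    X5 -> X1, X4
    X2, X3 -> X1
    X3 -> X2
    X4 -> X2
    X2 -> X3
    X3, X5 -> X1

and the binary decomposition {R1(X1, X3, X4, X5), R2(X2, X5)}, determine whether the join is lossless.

Common attributes: R1 ∩ R2 = {X5}.
Closure of {X5}: X5 → X1, X4 applies, adding X1, X4; X4 → X2 applies, adding X2; X2 → X3 applies, adding X3. So (X5)⁺ = {X1, X2, X3, X4, X5}.
This closure contains every attribute of R1, so R1 ∩ R2 → R1. The join is lossless.

Yes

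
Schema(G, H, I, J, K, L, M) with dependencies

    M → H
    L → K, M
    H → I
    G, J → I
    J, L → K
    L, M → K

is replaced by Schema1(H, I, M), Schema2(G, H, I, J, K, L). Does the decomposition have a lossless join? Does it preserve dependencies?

Lossless test: (H, I)⁺ = {H, I}, which is a superkey of neither fragment — lossy.
Dependency preservation: the restricted closure of {L} across the fragments never reaches {K, M}, so L → K, M cannot be enforced without a join — not preserved.

lossy and not dependency-preserving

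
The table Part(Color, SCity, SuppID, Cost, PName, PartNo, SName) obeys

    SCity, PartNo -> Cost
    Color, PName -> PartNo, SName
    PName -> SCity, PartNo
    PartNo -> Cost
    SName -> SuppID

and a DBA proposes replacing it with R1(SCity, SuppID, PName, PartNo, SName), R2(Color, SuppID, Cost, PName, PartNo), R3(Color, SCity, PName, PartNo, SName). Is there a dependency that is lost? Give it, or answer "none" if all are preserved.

none

SCity, PartNo → Cost: restricted closure across fragments reaches Cost.
Color, PName → PartNo, SName lies within R3.
PName → SCity, PartNo lies within R1.
PartNo → Cost lies within R2.
SName → SuppID lies within R1.
Every dependency is enforceable on the fragments, so the decomposition is dependency-preserving.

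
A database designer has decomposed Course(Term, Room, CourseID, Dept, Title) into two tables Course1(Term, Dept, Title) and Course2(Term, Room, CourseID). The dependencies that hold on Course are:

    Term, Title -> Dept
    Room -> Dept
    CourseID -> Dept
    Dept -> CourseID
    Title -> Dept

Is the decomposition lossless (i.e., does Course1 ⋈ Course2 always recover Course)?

No

Common attributes: Course1 ∩ Course2 = {Term}.
No dependency enlarges {Term}, so (Term)⁺ = {Term}.
The closure contains neither all of Course1 = {Term, Dept, Title} nor all of Course2 = {Term, Room, CourseID}, so the common attributes are not a superkey of either fragment. The join is lossy.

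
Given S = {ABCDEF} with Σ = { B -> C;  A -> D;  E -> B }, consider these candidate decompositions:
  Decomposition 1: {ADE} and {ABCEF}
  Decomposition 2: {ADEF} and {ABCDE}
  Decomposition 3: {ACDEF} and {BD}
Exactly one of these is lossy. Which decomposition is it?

Decomposition 3

Decomposition 1: common = {AE}, closure = {ABCDE} → lossless.
Decomposition 2: common = {ADE}, closure = {ABCDE} → lossless.
Decomposition 3: common = {D}, closure = {D} → lossy.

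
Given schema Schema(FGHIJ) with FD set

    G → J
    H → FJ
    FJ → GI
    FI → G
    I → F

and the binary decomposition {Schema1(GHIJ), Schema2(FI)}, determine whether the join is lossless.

Yes

Common attributes: Schema1 ∩ Schema2 = {I}.
Closure of {I}: I → F applies, adding F; FI → G applies, adding G; G → J applies, adding J. So (I)⁺ = {FGIJ}.
This closure contains every attribute of Schema2, so Schema1 ∩ Schema2 → Schema2. The join is lossless.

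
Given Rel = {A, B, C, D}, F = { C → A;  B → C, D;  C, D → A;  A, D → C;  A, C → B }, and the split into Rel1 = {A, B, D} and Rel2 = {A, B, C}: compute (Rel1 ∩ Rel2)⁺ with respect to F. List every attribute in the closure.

Rel1 ∩ Rel2 = {A, B}.
B → C, D applies, adding C, D
Closure: {A, B, C, D}.

A, B, C, D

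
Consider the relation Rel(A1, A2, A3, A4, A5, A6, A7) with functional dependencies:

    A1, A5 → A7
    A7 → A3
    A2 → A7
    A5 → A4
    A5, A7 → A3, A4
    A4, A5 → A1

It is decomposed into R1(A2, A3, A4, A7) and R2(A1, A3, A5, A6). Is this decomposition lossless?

Common attributes: R1 ∩ R2 = {A3}.
No dependency enlarges {A3}, so (A3)⁺ = {A3}.
The closure contains neither all of R1 = {A2, A3, A4, A7} nor all of R2 = {A1, A3, A5, A6}, so the common attributes are not a superkey of either fragment. The join is lossy.

No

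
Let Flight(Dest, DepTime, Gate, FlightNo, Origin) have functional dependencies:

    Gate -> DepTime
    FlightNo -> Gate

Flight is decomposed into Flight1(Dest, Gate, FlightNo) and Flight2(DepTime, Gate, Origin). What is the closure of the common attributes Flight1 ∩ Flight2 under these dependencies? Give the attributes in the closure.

DepTime, Gate

Flight1 ∩ Flight2 = {Gate}.
Gate → DepTime applies, adding DepTime
Closure: {DepTime, Gate}.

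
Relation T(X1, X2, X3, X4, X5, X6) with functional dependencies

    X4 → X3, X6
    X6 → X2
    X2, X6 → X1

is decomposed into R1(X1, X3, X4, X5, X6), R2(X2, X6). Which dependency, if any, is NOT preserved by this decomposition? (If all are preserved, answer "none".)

X4 → X3, X6 lies within R1.
X6 → X2 lies within R2.
X2, X6 → X1: restricted closure across fragments reaches X1.
Every dependency is enforceable on the fragments, so the decomposition is dependency-preserving.

none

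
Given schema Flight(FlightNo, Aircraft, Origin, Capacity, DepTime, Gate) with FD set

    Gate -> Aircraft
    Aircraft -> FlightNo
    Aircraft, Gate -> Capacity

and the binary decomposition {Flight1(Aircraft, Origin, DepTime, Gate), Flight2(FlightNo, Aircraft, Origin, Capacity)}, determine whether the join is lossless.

No

Common attributes: Flight1 ∩ Flight2 = {Aircraft, Origin}.
Closure of {Aircraft, Origin}: Aircraft → FlightNo applies, adding FlightNo. So (Aircraft, Origin)⁺ = {FlightNo, Aircraft, Origin}.
The closure contains neither all of Flight1 = {Aircraft, Origin, DepTime, Gate} nor all of Flight2 = {FlightNo, Aircraft, Origin, Capacity}, so the common attributes are not a superkey of either fragment. The join is lossy.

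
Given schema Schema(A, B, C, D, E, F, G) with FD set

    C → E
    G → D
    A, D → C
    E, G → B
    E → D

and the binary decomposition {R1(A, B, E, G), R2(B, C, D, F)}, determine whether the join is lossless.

No

Common attributes: R1 ∩ R2 = {B}.
No dependency enlarges {B}, so (B)⁺ = {B}.
The closure contains neither all of R1 = {A, B, E, G} nor all of R2 = {B, C, D, F}, so the common attributes are not a superkey of either fragment. The join is lossy.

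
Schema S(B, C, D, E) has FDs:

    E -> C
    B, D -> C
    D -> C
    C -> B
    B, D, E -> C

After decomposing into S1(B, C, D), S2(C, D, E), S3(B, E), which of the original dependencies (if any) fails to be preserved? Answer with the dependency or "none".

E → C lies within S2.
B, D → C lies within S1.
D → C lies within S1.
C → B lies within S1.
B, D, E → C: restricted closure across fragments reaches C.
Every dependency is enforceable on the fragments, so the decomposition is dependency-preserving.

none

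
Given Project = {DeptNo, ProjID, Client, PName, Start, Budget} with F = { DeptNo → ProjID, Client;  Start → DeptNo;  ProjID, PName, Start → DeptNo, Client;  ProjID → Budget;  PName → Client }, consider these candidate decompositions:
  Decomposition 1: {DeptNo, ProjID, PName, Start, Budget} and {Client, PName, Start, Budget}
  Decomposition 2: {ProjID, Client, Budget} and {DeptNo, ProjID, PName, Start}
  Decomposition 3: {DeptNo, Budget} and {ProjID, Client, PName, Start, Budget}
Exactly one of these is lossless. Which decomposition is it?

Decomposition 1

Decomposition 1: common = {PName, Start, Budget}, closure = {DeptNo, ProjID, Client, PName, Start, Budget} → lossless.
Decomposition 2: common = {ProjID}, closure = {ProjID, Budget} → lossy.
Decomposition 3: common = {Budget}, closure = {Budget} → lossy.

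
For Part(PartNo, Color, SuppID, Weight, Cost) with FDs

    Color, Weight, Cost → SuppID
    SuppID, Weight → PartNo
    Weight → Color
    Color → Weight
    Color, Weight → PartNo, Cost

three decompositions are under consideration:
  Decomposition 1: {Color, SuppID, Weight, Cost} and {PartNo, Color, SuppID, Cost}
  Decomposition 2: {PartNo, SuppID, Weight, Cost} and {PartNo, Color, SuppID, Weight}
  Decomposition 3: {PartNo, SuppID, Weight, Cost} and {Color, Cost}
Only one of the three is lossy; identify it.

Decomposition 3

Decomposition 1: common = {Color, SuppID, Cost}, closure = {PartNo, Color, SuppID, Weight, Cost} → lossless.
Decomposition 2: common = {PartNo, SuppID, Weight}, closure = {PartNo, Color, SuppID, Weight, Cost} → lossless.
Decomposition 3: common = {Cost}, closure = {Cost} → lossy.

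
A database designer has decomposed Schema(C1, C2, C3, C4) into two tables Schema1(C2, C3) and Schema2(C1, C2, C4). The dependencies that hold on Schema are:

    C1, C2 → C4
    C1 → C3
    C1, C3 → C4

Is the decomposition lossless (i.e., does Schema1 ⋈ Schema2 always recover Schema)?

No

Common attributes: Schema1 ∩ Schema2 = {C2}.
No dependency enlarges {C2}, so (C2)⁺ = {C2}.
The closure contains neither all of Schema1 = {C2, C3} nor all of Schema2 = {C1, C2, C4}, so the common attributes are not a superkey of either fragment. The join is lossy.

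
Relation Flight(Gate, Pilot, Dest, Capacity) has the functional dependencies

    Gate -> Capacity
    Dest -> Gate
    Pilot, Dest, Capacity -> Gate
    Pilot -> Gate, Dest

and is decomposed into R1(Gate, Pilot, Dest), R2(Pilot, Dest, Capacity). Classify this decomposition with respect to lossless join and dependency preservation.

Lossless test: (Pilot, Dest)⁺ = {Gate, Pilot, Dest, Capacity}, which contains all of one fragment — lossless.
Dependency preservation: the restricted closure of {Gate} across the fragments never reaches {Capacity}, so Gate → Capacity cannot be enforced without a join — not preserved.

lossless but not dependency-preserving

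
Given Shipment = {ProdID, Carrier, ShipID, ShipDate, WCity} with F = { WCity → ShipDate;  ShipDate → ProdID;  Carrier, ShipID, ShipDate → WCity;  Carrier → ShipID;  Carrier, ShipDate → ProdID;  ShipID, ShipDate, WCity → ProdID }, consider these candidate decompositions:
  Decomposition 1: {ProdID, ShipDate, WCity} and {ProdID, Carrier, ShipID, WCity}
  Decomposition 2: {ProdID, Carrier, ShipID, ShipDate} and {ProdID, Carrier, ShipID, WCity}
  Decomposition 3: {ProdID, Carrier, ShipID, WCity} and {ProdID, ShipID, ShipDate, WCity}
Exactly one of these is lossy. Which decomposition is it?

Decomposition 1: common = {ProdID, WCity}, closure = {ProdID, ShipDate, WCity} → lossless.
Decomposition 2: common = {ProdID, Carrier, ShipID}, closure = {ProdID, Carrier, ShipID} → lossy.
Decomposition 3: common = {ProdID, ShipID, WCity}, closure = {ProdID, ShipID, ShipDate, WCity} → lossless.

Decomposition 2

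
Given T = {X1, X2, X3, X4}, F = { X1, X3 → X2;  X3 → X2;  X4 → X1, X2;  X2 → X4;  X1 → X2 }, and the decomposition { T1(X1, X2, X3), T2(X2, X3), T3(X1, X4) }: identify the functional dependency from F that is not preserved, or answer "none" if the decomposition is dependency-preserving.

X1, X3 → X2 lies within T1.
X3 → X2 lies within T1.
X4 → X1, X2: restricted closure across fragments reaches X1, X2.
X2 → X4: restricted closure across fragments reaches X4.
X1 → X2 lies within T1.
Every dependency is enforceable on the fragments, so the decomposition is dependency-preserving.

none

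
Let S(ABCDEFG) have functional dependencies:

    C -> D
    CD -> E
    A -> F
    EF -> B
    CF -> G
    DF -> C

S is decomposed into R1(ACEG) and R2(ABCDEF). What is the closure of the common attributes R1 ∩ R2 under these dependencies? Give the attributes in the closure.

ABCDEFG

R1 ∩ R2 = {ACE}.
C → D applies, adding D
A → F applies, adding F
EF → B applies, adding B
CF → G applies, adding G
Closure: {ABCDEFG}.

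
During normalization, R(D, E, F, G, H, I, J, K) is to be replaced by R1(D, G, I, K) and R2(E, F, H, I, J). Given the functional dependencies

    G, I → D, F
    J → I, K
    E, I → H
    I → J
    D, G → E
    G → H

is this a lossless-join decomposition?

Common attributes: R1 ∩ R2 = {I}.
Closure of {I}: I → J applies, adding J; J → I, K applies, adding K. So (I)⁺ = {I, J, K}.
The closure contains neither all of R1 = {D, G, I, K} nor all of R2 = {E, F, H, I, J}, so the common attributes are not a superkey of either fragment. The join is lossy.

No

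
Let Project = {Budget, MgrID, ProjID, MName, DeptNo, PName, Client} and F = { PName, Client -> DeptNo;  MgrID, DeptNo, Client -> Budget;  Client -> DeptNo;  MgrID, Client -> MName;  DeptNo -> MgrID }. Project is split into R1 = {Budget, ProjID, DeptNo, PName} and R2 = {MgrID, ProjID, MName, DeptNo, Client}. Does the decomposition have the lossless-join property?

Common attributes: R1 ∩ R2 = {ProjID, DeptNo}.
Closure of {ProjID, DeptNo}: DeptNo → MgrID applies, adding MgrID. So (ProjID, DeptNo)⁺ = {MgrID, ProjID, DeptNo}.
The closure contains neither all of R1 = {Budget, ProjID, DeptNo, PName} nor all of R2 = {MgrID, ProjID, MName, DeptNo, Client}, so the common attributes are not a superkey of either fragment. The join is lossy.

No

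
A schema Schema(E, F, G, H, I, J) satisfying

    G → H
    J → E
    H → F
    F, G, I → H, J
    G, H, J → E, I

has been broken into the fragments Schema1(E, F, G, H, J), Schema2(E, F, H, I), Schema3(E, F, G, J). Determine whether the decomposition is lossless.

Chase test. Columns are E, F, G, H, I, J; row i has aⱼ where attribute j ∈ Schemai, else bᵢⱼ.
Initial tableau (one row per fragment):
  row 1: a1 a2 a3 a4 b15 a6
  row 2: a1 a2 b23 a4 a5 b26
  row 3: a1 a2 a3 b34 b35 a6
Rows 1 and 3 agree on G; apply G→H and equate their H entries.
Rows 1 and 3 agree on G, H, J; apply G, H, J→E, I and equate their E, I entries.
No row becomes fully distinguished — the join is lossy.

No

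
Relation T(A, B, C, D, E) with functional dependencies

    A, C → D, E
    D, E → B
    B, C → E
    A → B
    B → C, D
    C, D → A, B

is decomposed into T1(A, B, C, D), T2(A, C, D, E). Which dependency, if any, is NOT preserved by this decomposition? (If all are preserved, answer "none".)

none

A, C → D, E lies within T2.
D, E → B: restricted closure across fragments reaches B.
B, C → E: restricted closure across fragments reaches E.
A → B lies within T1.
B → C, D lies within T1.
C, D → A, B lies within T1.
Every dependency is enforceable on the fragments, so the decomposition is dependency-preserving.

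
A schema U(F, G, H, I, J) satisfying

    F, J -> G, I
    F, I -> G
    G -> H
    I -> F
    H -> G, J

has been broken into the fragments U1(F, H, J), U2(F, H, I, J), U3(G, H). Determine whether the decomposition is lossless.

Yes

Chase test. Columns are F, G, H, I, J; row i has aⱼ where attribute j ∈ Ui, else bᵢⱼ.
Initial tableau (one row per fragment):
  row 1: a1 b12 a3 b14 a5
  row 2: a1 b22 a3 a4 a5
  row 3: b31 a2 a3 b34 b35
Rows 1 and 2 agree on F, J; apply F, J→G, I and equate their G, I entries.
Rows 1 and 3 agree on H; apply H→G, J and equate their G, J entries.
Row 1 is now all distinguished symbols — the join is lossless.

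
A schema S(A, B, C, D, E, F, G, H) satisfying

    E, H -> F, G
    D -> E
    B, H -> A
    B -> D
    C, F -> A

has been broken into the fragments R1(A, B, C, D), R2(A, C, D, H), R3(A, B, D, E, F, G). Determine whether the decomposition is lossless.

No

Chase test. Columns are A, B, C, D, E, F, G, H; row i has aⱼ where attribute j ∈ Ri, else bᵢⱼ.
Initial tableau (one row per fragment):
  row 1: a1 a2 a3 a4 b15 b16 b17 b18
  row 2: a1 b22 a3 a4 b25 b26 b27 a8
  row 3: a1 a2 b33 a4 a5 a6 a7 b38
Rows 1 and 2 agree on D; apply D→E and equate their E entries.
Rows 1 and 3 agree on D; apply D→E and equate their E entries.
No row becomes fully distinguished — the join is lossy.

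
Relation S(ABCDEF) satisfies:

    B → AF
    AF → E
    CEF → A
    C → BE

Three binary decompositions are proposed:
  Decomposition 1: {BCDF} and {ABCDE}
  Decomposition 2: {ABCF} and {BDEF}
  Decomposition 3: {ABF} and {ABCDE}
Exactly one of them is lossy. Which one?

Decomposition 1: common = {BCD}, closure = {ABCDEF} → lossless.
Decomposition 2: common = {BF}, closure = {ABEF} → lossy.
Decomposition 3: common = {AB}, closure = {ABEF} → lossless.

Decomposition 2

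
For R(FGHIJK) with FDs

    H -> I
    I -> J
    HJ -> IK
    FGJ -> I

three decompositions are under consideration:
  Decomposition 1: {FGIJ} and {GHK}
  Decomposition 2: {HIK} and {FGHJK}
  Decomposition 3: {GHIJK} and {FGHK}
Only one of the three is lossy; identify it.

Decomposition 1: common = {G}, closure = {G} → lossy.
Decomposition 2: common = {HK}, closure = {HIJK} → lossless.
Decomposition 3: common = {GHK}, closure = {GHIJK} → lossless.

Decomposition 1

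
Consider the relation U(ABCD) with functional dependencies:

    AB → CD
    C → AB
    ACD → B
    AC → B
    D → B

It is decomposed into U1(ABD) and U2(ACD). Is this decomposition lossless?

Yes

Common attributes: U1 ∩ U2 = {AD}.
Closure of {AD}: D → B applies, adding B; AB → CD applies, adding C. So (AD)⁺ = {ABCD}.
This closure contains every attribute of U1, so U1 ∩ U2 → U1. The join is lossless.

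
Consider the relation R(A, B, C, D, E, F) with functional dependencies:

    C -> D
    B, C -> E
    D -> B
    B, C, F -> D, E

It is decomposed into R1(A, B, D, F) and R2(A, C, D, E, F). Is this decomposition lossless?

Yes

Common attributes: R1 ∩ R2 = {A, D, F}.
Closure of {A, D, F}: D → B applies, adding B. So (A, D, F)⁺ = {A, B, D, F}.
This closure contains every attribute of R1, so R1 ∩ R2 → R1. The join is lossless.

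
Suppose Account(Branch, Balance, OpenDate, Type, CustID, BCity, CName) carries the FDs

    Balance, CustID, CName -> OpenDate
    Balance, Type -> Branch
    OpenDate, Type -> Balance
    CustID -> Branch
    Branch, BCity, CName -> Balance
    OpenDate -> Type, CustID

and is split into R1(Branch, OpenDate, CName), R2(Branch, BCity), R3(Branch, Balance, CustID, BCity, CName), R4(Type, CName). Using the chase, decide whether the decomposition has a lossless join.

Chase test. Columns are Branch, Balance, OpenDate, Type, CustID, BCity, CName; row i has aⱼ where attribute j ∈ Ri, else bᵢⱼ.
Initial tableau (one row per fragment):
  row 1: a1 b12 a3 b14 b15 b16 a7
  row 2: a1 b22 b23 b24 b25 a6 b27
  row 3: a1 a2 b33 b34 a5 a6 a7
  row 4: b41 b42 b43 a4 b45 b46 a7
No row becomes fully distinguished — the join is lossy.

No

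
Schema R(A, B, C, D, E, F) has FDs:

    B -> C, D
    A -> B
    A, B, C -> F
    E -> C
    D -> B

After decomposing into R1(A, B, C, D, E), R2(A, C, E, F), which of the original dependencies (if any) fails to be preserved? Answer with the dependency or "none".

B → C, D lies within R1.
A → B lies within R1.
A, B, C → F: restricted closure across fragments reaches F.
E → C lies within R1.
D → B lies within R1.
Every dependency is enforceable on the fragments, so the decomposition is dependency-preserving.

none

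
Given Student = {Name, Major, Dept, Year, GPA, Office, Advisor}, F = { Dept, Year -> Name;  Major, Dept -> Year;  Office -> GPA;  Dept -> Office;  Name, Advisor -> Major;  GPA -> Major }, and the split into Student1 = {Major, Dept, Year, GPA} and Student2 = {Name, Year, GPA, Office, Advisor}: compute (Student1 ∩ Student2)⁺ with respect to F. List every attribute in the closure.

Student1 ∩ Student2 = {Year, GPA}.
GPA → Major applies, adding Major
Closure: {Major, Year, GPA}.

Major, Year, GPA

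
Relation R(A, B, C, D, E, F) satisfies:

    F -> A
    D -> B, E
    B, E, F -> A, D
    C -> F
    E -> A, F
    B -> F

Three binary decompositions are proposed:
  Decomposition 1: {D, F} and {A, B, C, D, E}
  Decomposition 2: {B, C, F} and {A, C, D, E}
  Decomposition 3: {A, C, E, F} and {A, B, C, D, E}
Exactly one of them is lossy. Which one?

Decomposition 2

Decomposition 1: common = {D}, closure = {A, B, D, E, F} → lossless.
Decomposition 2: common = {C}, closure = {A, C, F} → lossy.
Decomposition 3: common = {A, C, E}, closure = {A, C, E, F} → lossless.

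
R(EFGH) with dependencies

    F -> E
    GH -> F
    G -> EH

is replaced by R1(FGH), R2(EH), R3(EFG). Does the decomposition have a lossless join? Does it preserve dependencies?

Lossless test (chase): Rows 1 and 3 agree on F; apply F→E and equate their E entries. Rows 1 and 3 agree on G; apply G→EH and equate their EH entries. Row 1 is now all distinguished symbols — the join is lossless.
Dependency preservation: G → EH is not contained in any single fragment, but the restricted closure of its left-hand side across the fragments still reaches the right-hand side; the remaining FDs each lie inside some fragment. All dependencies are preserved.

lossless and dependency-preserving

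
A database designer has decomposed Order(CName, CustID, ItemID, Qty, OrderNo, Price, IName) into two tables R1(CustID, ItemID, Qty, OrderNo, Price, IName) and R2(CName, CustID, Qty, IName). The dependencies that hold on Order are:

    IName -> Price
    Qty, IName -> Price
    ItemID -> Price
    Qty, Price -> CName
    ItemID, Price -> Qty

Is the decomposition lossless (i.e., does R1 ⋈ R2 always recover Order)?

Yes

Common attributes: R1 ∩ R2 = {CustID, Qty, IName}.
Closure of {CustID, Qty, IName}: IName → Price applies, adding Price; Qty, Price → CName applies, adding CName. So (CustID, Qty, IName)⁺ = {CName, CustID, Qty, Price, IName}.
This closure contains every attribute of R2, so R1 ∩ R2 → R2. The join is lossless.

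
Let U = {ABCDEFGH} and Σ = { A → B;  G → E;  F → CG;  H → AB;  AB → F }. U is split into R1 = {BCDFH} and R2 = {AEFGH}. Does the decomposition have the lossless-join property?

Common attributes: R1 ∩ R2 = {FH}.
Closure of {FH}: F → CG applies, adding CG; H → AB applies, adding AB; G → E applies, adding E. So (FH)⁺ = {ABCEFGH}.
This closure contains every attribute of R2, so R1 ∩ R2 → R2. The join is lossless.

Yes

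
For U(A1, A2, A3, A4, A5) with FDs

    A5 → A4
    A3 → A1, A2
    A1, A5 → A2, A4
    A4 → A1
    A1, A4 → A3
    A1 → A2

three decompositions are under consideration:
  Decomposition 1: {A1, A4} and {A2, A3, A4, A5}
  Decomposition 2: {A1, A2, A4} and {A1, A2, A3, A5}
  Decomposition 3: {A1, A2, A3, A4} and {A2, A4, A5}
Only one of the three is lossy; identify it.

Decomposition 1: common = {A4}, closure = {A1, A2, A3, A4} → lossless.
Decomposition 2: common = {A1, A2}, closure = {A1, A2} → lossy.
Decomposition 3: common = {A2, A4}, closure = {A1, A2, A3, A4} → lossless.

Decomposition 2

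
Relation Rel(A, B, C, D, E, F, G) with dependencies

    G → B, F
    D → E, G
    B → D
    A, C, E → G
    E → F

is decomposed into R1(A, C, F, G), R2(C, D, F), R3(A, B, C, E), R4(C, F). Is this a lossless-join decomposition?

Chase test. Columns are A, B, C, D, E, F, G; row i has aⱼ where attribute j ∈ Ri, else bᵢⱼ.
Initial tableau (one row per fragment):
  row 1: a1 b12 a3 b14 b15 a6 a7
  row 2: b21 b22 a3 a4 b25 a6 b27
  row 3: a1 a2 a3 b34 a5 b36 b37
  row 4: b41 b42 a3 b44 b45 a6 b47
No row becomes fully distinguished — the join is lossy.

No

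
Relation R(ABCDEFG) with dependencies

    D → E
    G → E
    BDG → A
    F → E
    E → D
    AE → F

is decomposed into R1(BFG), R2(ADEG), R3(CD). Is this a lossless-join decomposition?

Chase test. Columns are ABCDEFG; row i has aⱼ where attribute j ∈ Ri, else bᵢⱼ.
Initial tableau (one row per fragment):
  row 1: b11 a2 b13 b14 b15 a6 a7
  row 2: a1 b22 b23 a4 a5 b26 a7
  row 3: b31 b32 a3 a4 b35 b36 b37
Rows 2 and 3 agree on D; apply D→E and equate their E entries.
Rows 1 and 2 agree on G; apply G→E and equate their E entries.
Rows 1 and 2 agree on E; apply E→D and equate their D entries.
No row becomes fully distinguished — the join is lossy.

No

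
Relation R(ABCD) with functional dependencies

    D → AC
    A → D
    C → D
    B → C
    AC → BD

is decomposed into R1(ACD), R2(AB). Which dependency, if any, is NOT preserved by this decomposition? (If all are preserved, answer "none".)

D → AC lies within R1.
A → D lies within R1.
C → D lies within R1.
B → C: restricted closure across fragments reaches C.
AC → BD: restricted closure across fragments reaches BD.
Every dependency is enforceable on the fragments, so the decomposition is dependency-preserving.

none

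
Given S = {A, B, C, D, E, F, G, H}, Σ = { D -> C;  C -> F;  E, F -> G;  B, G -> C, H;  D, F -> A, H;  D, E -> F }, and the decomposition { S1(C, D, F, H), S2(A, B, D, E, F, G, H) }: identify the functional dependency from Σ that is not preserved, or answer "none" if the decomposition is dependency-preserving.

Check B, G → C, H: no single fragment contains all of {B, C, G, H}, and the restricted closure of {B, G} across the fragments never reaches {C, H}.
D → C is preserved.
C → F is preserved.
E, F → G is preserved.
D, F → A, H is preserved.
D, E → F is preserved.

B, G -> C, H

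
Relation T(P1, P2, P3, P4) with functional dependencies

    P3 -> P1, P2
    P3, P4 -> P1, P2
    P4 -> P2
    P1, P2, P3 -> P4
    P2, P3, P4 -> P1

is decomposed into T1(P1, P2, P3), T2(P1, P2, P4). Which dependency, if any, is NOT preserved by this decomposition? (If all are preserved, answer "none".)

Check P1, P2, P3 → P4: no single fragment contains all of {P1, P2, P3, P4}, and the restricted closure of {P1, P2, P3} across the fragments never reaches {P4}.
P3 → P1, P2 is preserved.
P3, P4 → P1, P2 is preserved.
P4 → P2 is preserved.
P2, P3, P4 → P1 is preserved.

P1, P2, P3 -> P4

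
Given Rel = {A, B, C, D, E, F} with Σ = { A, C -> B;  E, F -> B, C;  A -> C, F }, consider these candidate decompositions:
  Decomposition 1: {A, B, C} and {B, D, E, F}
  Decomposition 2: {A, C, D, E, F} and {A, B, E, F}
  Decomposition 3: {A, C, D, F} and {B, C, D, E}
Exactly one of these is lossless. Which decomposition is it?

Decomposition 1: common = {B}, closure = {B} → lossy.
Decomposition 2: common = {A, E, F}, closure = {A, B, C, E, F} → lossless.
Decomposition 3: common = {C, D}, closure = {C, D} → lossy.

Decomposition 2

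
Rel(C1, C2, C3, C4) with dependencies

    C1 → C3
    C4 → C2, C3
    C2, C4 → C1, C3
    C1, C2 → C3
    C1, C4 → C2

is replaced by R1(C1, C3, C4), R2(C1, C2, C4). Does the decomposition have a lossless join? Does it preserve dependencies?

Lossless test: (C1, C4)⁺ = {C1, C2, C3, C4}, which contains all of one fragment — lossless.
Dependency preservation: C4 → C2, C3; C2, C4 → C1, C3; C1, C2 → C3 are not contained in any single fragment, but the restricted closure of each left-hand side across the fragments still reaches the right-hand side; the remaining FDs each lie inside some fragment. All dependencies are preserved.

lossless and dependency-preserving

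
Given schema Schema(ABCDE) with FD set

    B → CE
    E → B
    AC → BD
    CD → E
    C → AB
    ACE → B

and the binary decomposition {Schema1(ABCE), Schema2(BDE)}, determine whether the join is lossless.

Common attributes: Schema1 ∩ Schema2 = {BE}.
Closure of {BE}: B → CE applies, adding C; C → AB applies, adding A; AC → BD applies, adding D. So (BE)⁺ = {ABCDE}.
This closure contains every attribute of Schema1, so Schema1 ∩ Schema2 → Schema1. The join is lossless.

Yes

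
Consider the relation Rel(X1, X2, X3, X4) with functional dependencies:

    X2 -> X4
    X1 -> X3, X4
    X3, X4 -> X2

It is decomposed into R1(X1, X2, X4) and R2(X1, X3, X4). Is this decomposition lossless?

Yes

Common attributes: R1 ∩ R2 = {X1, X4}.
Closure of {X1, X4}: X1 → X3, X4 applies, adding X3; X3, X4 → X2 applies, adding X2. So (X1, X4)⁺ = {X1, X2, X3, X4}.
This closure contains every attribute of R1, so R1 ∩ R2 → R1. The join is lossless.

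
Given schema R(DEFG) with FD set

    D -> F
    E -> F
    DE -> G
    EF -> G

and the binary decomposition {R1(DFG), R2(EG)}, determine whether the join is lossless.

No

Common attributes: R1 ∩ R2 = {G}.
No dependency enlarges {G}, so (G)⁺ = {G}.
The closure contains neither all of R1 = {DFG} nor all of R2 = {EG}, so the common attributes are not a superkey of either fragment. The join is lossy.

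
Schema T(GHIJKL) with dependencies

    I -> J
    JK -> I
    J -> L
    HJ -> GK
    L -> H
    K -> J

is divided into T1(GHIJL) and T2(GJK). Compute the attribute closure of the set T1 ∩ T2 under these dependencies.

GHIJKL

T1 ∩ T2 = {GJ}.
J → L applies, adding L
L → H applies, adding H
HJ → GK applies, adding K
JK → I applies, adding I
Closure: {GHIJKL}.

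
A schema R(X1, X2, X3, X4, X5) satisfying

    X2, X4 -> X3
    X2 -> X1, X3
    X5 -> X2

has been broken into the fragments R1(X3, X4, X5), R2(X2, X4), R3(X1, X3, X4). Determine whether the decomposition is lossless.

Chase test. Columns are X1, X2, X3, X4, X5; row i has aⱼ where attribute j ∈ Ri, else bᵢⱼ.
Initial tableau (one row per fragment):
  row 1: b11 b12 a3 a4 a5
  row 2: b21 a2 b23 a4 b25
  row 3: a1 b32 a3 a4 b35
No row becomes fully distinguished — the join is lossy.

No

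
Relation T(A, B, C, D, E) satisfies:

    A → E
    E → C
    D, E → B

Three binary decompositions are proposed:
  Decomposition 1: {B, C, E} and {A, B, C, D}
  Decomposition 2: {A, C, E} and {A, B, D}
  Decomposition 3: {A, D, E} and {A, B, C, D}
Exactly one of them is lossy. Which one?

Decomposition 1: common = {B, C}, closure = {B, C} → lossy.
Decomposition 2: common = {A}, closure = {A, C, E} → lossless.
Decomposition 3: common = {A, D}, closure = {A, B, C, D, E} → lossless.

Decomposition 1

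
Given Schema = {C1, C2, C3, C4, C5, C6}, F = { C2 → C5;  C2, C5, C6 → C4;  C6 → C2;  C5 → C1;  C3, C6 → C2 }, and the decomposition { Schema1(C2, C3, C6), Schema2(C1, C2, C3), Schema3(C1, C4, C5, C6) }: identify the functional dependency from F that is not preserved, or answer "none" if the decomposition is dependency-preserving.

C2 → C5

Check C2 → C5: no single fragment contains all of {C2, C5}, and the restricted closure of {C2} across the fragments never reaches {C5}.
C2, C5, C6 → C4 is preserved.
C6 → C2 is preserved.
C5 → C1 is preserved.
C3, C6 → C2 is preserved.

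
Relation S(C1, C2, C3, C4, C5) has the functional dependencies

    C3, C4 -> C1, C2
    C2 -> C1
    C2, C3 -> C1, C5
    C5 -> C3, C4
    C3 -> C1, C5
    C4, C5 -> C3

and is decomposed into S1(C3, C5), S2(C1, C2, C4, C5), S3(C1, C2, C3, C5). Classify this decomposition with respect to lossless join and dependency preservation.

Lossless test (chase): Rows 1 and 2 agree on C5; apply C5→C3, C4 and equate their C3, C4 entries. Rows 1 and 3 agree on C5; apply C5→C3, C4 and equate their C3, C4 entries. Rows 1 and 2 agree on C3; apply C3→C1, C5 and equate their C1, C5 entries. Rows 1 and 2 agree on C3, C4; apply C3, C4→C1, C2 and equate their C1, C2 entries. Row 1 is now all distinguished symbols — the join is lossless.
Dependency preservation: C3, C4 → C1, C2; C5 → C3, C4; C4, C5 → C3 are not contained in any single fragment, but the restricted closure of each left-hand side across the fragments still reaches the right-hand side; the remaining FDs each lie inside some fragment. All dependencies are preserved.

lossless and dependency-preserving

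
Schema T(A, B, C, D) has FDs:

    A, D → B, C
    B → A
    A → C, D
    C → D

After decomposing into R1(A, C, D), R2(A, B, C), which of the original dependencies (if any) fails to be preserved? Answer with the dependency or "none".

none

A, D → B, C: restricted closure across fragments reaches B, C.
B → A lies within R2.
A → C, D lies within R1.
C → D lies within R1.
Every dependency is enforceable on the fragments, so the decomposition is dependency-preserving.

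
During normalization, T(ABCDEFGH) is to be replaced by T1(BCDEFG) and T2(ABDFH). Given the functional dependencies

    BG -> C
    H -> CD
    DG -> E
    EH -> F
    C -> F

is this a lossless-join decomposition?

No

Common attributes: T1 ∩ T2 = {BDF}.
No dependency enlarges {BDF}, so (BDF)⁺ = {BDF}.
The closure contains neither all of T1 = {BCDEFG} nor all of T2 = {ABDFH}, so the common attributes are not a superkey of either fragment. The join is lossy.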